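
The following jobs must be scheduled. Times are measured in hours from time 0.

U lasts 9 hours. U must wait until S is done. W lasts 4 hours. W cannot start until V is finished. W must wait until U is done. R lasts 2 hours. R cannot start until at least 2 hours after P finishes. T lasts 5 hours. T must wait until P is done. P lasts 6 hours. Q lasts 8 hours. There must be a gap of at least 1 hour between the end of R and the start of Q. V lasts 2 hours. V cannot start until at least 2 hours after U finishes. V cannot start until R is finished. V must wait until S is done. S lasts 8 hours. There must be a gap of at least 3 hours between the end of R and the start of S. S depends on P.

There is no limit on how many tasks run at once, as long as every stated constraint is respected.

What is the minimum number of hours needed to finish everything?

38

P has no prerequisites, so it starts at hour 0 and finishes at hour 6.
T waits on P (finishes hour 6), so it starts at hour 6 and finishes at 6 + 5 = hour 11.
R cannot begin until P (finishes hour 6, plus 2-hour gap → hour 8). It runs from hour 8 to 8 + 2 = hour 10.
S cannot start until R (finishes hour 10, plus 3-hour gap → hour 13); P (finishes hour 6). The controlling bound is hour 13, so S finishes at 13 + 8 = hour 21.
U cannot begin until S (finishes hour 21). It runs from hour 21 to 21 + 9 = hour 30.
V needs all of U (finishes hour 30, plus 2-hour gap → hour 32); R (finishes hour 10); S (finishes hour 21). That puts its earliest start at hour 32; it finishes at 32 + 2 = hour 34.
W needs all of V (finishes hour 34); U (finishes hour 30). That puts its earliest start at hour 34; it finishes at 34 + 4 = hour 38.
Q cannot begin until R (finishes hour 10, plus 1-hour gap → hour 11). It runs from hour 11 to 11 + 8 = hour 19.
All tasks are finished once the last one completes. Finish times: P at 6, Q at 19, R at 10, S at 21, T at 11, U at 30, V at 34, W at 38. The latest is hour 38.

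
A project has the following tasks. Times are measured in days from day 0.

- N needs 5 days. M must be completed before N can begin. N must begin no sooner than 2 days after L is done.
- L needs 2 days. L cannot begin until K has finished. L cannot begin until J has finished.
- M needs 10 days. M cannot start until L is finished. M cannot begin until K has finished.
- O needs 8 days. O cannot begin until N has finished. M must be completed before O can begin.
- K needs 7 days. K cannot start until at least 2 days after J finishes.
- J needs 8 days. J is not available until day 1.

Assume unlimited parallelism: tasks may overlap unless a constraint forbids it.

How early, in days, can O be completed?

43

J cannot begin until its own release at day 1. It runs from day 1 to 1 + 8 = day 9.
K waits on J (finishes day 9, plus 2-day gap → day 11), so it starts at day 11 and finishes at 11 + 7 = day 18.
For L: K (finishes day 18); J (finishes day 9). Taking the maximum gives a start of day 18, and it finishes at 18 + 2 = day 20.
M needs all of L (finishes day 20); K (finishes day 18). That puts its earliest start at day 20; it finishes at 20 + 10 = day 30.
N needs all of M (finishes day 30); L (finishes day 20, plus 2-day gap → day 22). That puts its earliest start at day 30; it finishes at 30 + 5 = day 35.
O needs all of N (finishes day 35); M (finishes day 30). That puts its earliest start at day 35; it finishes at 35 + 8 = day 43.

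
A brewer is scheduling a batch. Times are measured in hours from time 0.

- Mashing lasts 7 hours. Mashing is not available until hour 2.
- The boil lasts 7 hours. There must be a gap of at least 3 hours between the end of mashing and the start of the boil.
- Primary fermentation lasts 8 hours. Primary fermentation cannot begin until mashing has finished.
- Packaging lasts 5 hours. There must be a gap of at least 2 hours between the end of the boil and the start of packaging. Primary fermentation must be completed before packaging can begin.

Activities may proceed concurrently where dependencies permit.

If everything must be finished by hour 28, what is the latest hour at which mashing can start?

4

Packaging must finish by hour 28; it takes 5 hours, so it must start by 28 − 5 = hour 23.
The boil feeds into packaging (must start by hour 23, minus 2-hour gap → hour 21); so the boil must finish by hour 21 and therefore start by hour 14.
Primary fermentation must finish before packaging (must start by hour 23). With an 8-hour duration, primary fermentation must start by 23 − 8 = hour 15.
Mashing feeds the boil (must start by hour 14, minus 3-hour gap → hour 11); primary fermentation (must start by hour 15). Taking the minimum, mashing must finish by hour 11 and start by 11 − 7 = hour 4.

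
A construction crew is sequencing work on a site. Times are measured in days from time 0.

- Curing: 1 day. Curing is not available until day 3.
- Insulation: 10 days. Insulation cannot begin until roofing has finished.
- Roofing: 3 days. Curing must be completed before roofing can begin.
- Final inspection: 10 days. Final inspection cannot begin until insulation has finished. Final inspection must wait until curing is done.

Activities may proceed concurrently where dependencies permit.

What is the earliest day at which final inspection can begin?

17

After its own release at day 3, curing can start at day 3 and finishes at day 4.
Roofing waits on curing (finishes day 4), so it starts at day 4 and finishes at 4 + 3 = day 7.
Insulation waits on roofing (finishes day 7), so it starts at day 7 and finishes at 7 + 10 = day 17.
Final inspection waits on insulation (finishes day 17); curing (finishes day 4). The latest of these is day 17, which is the earliest final inspection can start.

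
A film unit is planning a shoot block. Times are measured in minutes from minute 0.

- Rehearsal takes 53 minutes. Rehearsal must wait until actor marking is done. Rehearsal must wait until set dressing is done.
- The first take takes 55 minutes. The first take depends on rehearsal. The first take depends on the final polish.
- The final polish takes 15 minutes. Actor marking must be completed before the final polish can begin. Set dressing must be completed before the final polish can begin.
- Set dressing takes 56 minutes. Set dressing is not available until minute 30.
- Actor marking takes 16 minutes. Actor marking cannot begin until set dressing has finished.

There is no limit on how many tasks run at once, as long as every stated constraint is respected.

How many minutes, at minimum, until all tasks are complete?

210

Set dressing waits on its own release at minute 30, so it starts at minute 30 and finishes at 30 + 56 = minute 86.
Actor marking cannot begin until set dressing (finishes minute 86). It runs from minute 86 to 86 + 16 = minute 102.
The final polish cannot start until actor marking (finishes minute 102); set dressing (finishes minute 86). The controlling bound is minute 102, so the final polish finishes at 102 + 15 = minute 117.
Rehearsal needs all of actor marking (finishes minute 102); set dressing (finishes minute 86). That puts its earliest start at minute 102; it finishes at 102 + 53 = minute 155.
For the first take: rehearsal (finishes minute 155); the final polish (finishes minute 117). Taking the maximum gives a start of minute 155, and it finishes at 155 + 55 = minute 210.
All tasks are finished once the last one completes. Finish times: Set dressing at 86, Actor marking at 102, Rehearsal at 155, The final polish at 117, The first take at 210. The latest is minute 210.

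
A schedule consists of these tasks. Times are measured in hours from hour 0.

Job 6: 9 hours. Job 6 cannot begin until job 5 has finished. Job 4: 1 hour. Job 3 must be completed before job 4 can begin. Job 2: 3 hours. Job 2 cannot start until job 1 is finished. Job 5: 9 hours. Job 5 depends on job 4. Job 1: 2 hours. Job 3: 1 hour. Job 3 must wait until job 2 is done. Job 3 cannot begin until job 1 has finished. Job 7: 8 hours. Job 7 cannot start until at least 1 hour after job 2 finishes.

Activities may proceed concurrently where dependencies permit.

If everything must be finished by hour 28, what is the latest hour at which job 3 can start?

Nothing follows job 6; the deadline of hour 28 is its only limit. It must start by 28 − 9 = hour 19.
Job 5 must finish before job 6 (must start by hour 19). With a 9-hour duration, job 5 must start by 19 − 9 = hour 10.
Job 4 has to be done before job 5 (must start by hour 10). That means finishing by hour 10, i.e. starting by 10 − 1 = hour 9.
Since job 4 (must start by hour 9) depends on it, job 3 must finish by hour 9. Backing off its 1-hour duration gives a latest start of hour 8.

8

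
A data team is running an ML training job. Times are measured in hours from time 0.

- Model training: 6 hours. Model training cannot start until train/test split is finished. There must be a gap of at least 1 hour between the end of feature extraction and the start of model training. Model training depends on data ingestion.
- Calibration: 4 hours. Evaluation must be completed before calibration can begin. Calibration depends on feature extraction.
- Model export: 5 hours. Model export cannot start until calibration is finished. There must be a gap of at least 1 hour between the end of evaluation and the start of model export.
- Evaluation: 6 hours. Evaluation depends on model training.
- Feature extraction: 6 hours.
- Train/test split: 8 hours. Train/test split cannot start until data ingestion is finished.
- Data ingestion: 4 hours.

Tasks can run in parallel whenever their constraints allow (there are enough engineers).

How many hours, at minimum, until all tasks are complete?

Feature extraction has no prerequisites, so it starts at hour 0 and finishes at hour 6.
Data ingestion has no prerequisites, so it starts at hour 0 and finishes at hour 4.
Train/test split waits on data ingestion (finishes hour 4), so it starts at hour 4 and finishes at 4 + 8 = hour 12.
Model training has to wait for train/test split (finishes hour 12); feature extraction (finishes hour 6, plus 1-hour gap → hour 7); data ingestion (finishes hour 4). The latest of these is hour 12, so model training runs hour 12 to 12 + 6 = hour 18.
Evaluation cannot begin until model training (finishes hour 18). It runs from hour 18 to 18 + 6 = hour 24.
Calibration cannot start until evaluation (finishes hour 24); feature extraction (finishes hour 6). The controlling bound is hour 24, so calibration finishes at 24 + 4 = hour 28.
Model export needs all of calibration (finishes hour 28); evaluation (finishes hour 24, plus 1-hour gap → hour 25). That puts its earliest start at hour 28; it finishes at 28 + 5 = hour 33.
All tasks are finished once the last one completes. Finish times: Data ingestion at 4, Feature extraction at 6, Train/test split at 12, Model training at 18, Evaluation at 24, Calibration at 28, Model export at 33. The latest is hour 33.

33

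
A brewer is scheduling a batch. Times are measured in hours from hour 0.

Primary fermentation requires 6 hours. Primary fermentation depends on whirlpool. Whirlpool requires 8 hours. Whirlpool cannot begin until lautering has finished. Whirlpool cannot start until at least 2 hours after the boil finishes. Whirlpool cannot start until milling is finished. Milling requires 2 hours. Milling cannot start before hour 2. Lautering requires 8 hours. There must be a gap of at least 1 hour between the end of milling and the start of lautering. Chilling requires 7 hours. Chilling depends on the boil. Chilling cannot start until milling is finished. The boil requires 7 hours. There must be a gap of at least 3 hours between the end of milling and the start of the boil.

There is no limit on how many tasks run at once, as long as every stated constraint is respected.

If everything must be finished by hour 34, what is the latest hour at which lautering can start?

12

Nothing follows primary fermentation; the deadline of hour 34 is its only limit. It must start by 34 − 6 = hour 28.
Whirlpool must finish before primary fermentation (must start by hour 28). With an 8-hour duration, whirlpool must start by 28 − 8 = hour 20.
Lautering must finish before whirlpool (must start by hour 20). With an 8-hour duration, lautering must start by 20 − 8 = hour 12.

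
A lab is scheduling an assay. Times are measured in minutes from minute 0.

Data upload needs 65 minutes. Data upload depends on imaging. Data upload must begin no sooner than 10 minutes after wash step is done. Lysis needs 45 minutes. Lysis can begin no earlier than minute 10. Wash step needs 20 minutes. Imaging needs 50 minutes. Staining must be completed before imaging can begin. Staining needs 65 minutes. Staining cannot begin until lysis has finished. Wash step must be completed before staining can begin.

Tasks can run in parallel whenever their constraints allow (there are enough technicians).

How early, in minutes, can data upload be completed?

Wash step has no prerequisites, so it starts at minute 0 and finishes at minute 20.
Lysis waits on its own release at minute 10, so it starts at minute 10 and finishes at 10 + 45 = minute 55.
Staining cannot start until lysis (finishes minute 55); wash step (finishes minute 20). The controlling bound is minute 55, so staining finishes at 55 + 65 = minute 120.
Imaging cannot begin until staining (finishes minute 120). It runs from minute 120 to 120 + 50 = minute 170.
Data upload has to wait for imaging (finishes minute 170); wash step (finishes minute 20, plus 10-minute gap → minute 30). The latest of these is minute 170, so data upload runs minute 170 to 170 + 65 = minute 235.

235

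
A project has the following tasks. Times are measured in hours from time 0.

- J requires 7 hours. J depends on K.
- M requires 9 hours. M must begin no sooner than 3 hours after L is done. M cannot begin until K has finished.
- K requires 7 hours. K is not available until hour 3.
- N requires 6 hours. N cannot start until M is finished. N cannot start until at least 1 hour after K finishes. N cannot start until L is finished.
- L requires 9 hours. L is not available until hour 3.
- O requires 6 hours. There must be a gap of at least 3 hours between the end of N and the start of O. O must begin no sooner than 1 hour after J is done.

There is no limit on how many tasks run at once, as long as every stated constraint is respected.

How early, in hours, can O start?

L waits on its own release at hour 3, so it starts at hour 3 and finishes at 3 + 9 = hour 12.
K waits on its own release at hour 3, so it starts at hour 3 and finishes at 3 + 7 = hour 10.
M cannot start until L (finishes hour 12, plus 3-hour gap → hour 15); K (finishes hour 10). The controlling bound is hour 15, so M finishes at 15 + 9 = hour 24.
N has to wait for M (finishes hour 24); K (finishes hour 10, plus 1-hour gap → hour 11); L (finishes hour 12). The latest of these is hour 24, so N runs hour 24 to 24 + 6 = hour 30.
J cannot begin until K (finishes hour 10). It runs from hour 10 to 10 + 7 = hour 17.
O waits on N (finishes hour 30, plus 3-hour gap → hour 33); J (finishes hour 17, plus 1-hour gap → hour 18). The latest of these is hour 33, which is the earliest O can start.

33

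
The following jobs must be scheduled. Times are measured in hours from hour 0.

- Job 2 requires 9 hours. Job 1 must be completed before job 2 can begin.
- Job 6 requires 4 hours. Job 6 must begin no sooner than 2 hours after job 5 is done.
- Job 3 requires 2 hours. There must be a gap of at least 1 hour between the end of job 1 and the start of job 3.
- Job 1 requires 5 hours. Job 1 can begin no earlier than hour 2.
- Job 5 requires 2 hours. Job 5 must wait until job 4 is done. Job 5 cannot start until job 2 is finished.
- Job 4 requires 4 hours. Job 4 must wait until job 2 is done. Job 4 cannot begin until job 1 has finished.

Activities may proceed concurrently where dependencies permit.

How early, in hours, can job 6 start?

Job 1 waits on its own release at hour 2, so it starts at hour 2 and finishes at 2 + 5 = hour 7.
After job 1 (finishes hour 7), job 2 can start at hour 7 and finishes at hour 16.
Job 4 has to wait for job 2 (finishes hour 16); job 1 (finishes hour 7). The latest of these is hour 16, so job 4 runs hour 16 to 16 + 4 = hour 20.
Job 5 cannot start until job 4 (finishes hour 20); job 2 (finishes hour 16). The controlling bound is hour 20, so job 5 finishes at 20 + 2 = hour 22.
Job 6 waits on job 5 (finishes hour 22, plus 2-hour gap → hour 24), so the earliest it can start is hour 24.

24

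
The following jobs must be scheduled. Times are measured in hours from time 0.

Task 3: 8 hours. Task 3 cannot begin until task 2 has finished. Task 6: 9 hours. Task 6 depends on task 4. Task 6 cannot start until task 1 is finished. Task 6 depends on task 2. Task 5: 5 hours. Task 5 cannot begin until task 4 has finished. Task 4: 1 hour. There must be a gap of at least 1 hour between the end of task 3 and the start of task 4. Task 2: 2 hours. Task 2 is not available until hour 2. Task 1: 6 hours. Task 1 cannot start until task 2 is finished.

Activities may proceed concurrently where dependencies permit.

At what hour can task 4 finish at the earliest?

Task 2 waits on its own release at hour 2, so it starts at hour 2 and finishes at 2 + 2 = hour 4.
After task 2 (finishes hour 4), task 3 can start at hour 4 and finishes at hour 12.
Task 4 waits on task 3 (finishes hour 12, plus 1-hour gap → hour 13), so it starts at hour 13 and finishes at 13 + 1 = hour 14.

14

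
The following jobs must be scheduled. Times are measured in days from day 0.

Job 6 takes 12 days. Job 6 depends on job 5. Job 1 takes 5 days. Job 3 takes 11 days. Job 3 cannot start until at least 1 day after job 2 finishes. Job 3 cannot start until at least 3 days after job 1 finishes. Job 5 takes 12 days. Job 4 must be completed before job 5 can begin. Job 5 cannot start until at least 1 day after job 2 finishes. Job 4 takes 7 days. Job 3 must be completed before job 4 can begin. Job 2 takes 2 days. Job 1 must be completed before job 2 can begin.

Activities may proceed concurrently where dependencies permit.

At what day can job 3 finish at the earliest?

19

Job 1 can start immediately at day 0; it finishes at day 5.
Job 2 cannot begin until job 1 (finishes day 5). It runs from day 5 to 5 + 2 = day 7.
For job 3: job 2 (finishes day 7, plus 1-day gap → day 8); job 1 (finishes day 5, plus 3-day gap → day 8). Taking the maximum gives a start of day 8, and it finishes at 8 + 11 = day 19.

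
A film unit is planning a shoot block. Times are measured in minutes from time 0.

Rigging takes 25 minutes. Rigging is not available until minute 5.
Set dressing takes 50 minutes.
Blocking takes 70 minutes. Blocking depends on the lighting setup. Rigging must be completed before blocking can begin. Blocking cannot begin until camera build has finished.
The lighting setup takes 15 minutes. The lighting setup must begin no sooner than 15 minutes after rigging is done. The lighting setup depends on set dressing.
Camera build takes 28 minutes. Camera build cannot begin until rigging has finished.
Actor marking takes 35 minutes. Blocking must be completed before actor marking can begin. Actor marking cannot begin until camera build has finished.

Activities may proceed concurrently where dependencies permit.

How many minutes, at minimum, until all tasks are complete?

Set dressing has no prerequisites, so it starts at minute 0 and finishes at minute 50.
After its own release at minute 5, rigging can start at minute 5 and finishes at minute 30.
Camera build cannot begin until rigging (finishes minute 30). It runs from minute 30 to 30 + 28 = minute 58.
For the lighting setup: rigging (finishes minute 30, plus 15-minute gap → minute 45); set dressing (finishes minute 50). Taking the maximum gives a start of minute 50, and it finishes at 50 + 15 = minute 65.
Blocking needs all of the lighting setup (finishes minute 65); rigging (finishes minute 30); camera build (finishes minute 58). That puts its earliest start at minute 65; it finishes at 65 + 70 = minute 135.
Actor marking needs all of blocking (finishes minute 135); camera build (finishes minute 58). That puts its earliest start at minute 135; it finishes at 135 + 35 = minute 170.
All tasks are finished once the last one completes. Finish times: Rigging at 30, Set dressing at 50, The lighting setup at 65, Camera build at 58, Blocking at 135, Actor marking at 170. The latest is minute 170.

170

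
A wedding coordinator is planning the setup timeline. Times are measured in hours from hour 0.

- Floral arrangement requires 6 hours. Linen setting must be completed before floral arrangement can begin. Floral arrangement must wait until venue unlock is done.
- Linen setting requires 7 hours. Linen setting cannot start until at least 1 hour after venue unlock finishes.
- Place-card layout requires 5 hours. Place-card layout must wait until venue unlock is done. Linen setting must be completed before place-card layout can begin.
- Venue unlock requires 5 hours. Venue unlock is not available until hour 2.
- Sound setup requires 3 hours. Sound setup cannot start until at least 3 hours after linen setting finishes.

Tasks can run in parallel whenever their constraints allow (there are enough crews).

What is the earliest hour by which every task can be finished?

After its own release at hour 2, venue unlock can start at hour 2 and finishes at hour 7.
Linen setting cannot begin until venue unlock (finishes hour 7, plus 1-hour gap → hour 8). It runs from hour 8 to 8 + 7 = hour 15.
For place-card layout: venue unlock (finishes hour 7); linen setting (finishes hour 15). Taking the maximum gives a start of hour 15, and it finishes at 15 + 5 = hour 20.
After linen setting (finishes hour 15, plus 3-hour gap → hour 18), sound setup can start at hour 18 and finishes at hour 21.
Floral arrangement cannot start until linen setting (finishes hour 15); venue unlock (finishes hour 7). The controlling bound is hour 15, so floral arrangement finishes at 15 + 6 = hour 21.
All tasks are finished once the last one completes. Finish times: Venue unlock at 7, Linen setting at 15, Floral arrangement at 21, Sound setup at 21, Place-card layout at 20. The latest is hour 21.

21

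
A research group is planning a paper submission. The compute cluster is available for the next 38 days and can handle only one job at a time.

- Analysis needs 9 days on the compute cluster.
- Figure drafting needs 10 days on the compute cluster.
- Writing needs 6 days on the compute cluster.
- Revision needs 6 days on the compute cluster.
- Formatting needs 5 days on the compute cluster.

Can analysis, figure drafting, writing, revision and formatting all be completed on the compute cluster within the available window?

Running back to back, the jobs need 9 + 10 + 6 + 6 + 5 = 36 days on the compute cluster.
Since 36 ≤ 38, they fit within the window.

Yes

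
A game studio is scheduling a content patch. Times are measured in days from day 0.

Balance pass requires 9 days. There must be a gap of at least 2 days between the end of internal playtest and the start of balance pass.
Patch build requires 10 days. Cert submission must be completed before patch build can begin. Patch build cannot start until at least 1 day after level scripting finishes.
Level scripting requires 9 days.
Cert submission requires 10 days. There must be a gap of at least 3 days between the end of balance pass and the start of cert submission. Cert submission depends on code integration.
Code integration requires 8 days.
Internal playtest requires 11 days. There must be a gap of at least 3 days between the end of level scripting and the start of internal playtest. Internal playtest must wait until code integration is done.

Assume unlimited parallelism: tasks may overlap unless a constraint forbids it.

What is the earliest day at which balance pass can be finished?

Code integration has no prerequisites, so it starts at day 0 and finishes at day 8.
Level scripting can start immediately at day 0; it finishes at day 9.
For internal playtest: level scripting (finishes day 9, plus 3-day gap → day 12); code integration (finishes day 8). Taking the maximum gives a start of day 12, and it finishes at 12 + 11 = day 23.
Balance pass cannot begin until internal playtest (finishes day 23, plus 2-day gap → day 25). It runs from day 25 to 25 + 9 = day 34.

34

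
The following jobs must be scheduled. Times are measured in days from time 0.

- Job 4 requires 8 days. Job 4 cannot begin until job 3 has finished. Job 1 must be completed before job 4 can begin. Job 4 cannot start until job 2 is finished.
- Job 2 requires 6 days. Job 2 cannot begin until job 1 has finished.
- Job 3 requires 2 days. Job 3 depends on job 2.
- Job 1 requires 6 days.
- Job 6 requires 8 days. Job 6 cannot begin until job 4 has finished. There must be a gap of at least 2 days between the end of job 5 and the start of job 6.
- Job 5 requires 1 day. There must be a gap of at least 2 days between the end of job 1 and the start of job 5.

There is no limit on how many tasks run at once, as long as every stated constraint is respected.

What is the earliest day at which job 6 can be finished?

30

Job 1 has no prerequisites, so it starts at day 0 and finishes at day 6.
Job 5 waits on job 1 (finishes day 6, plus 2-day gap → day 8), so it starts at day 8 and finishes at 8 + 1 = day 9.
After job 1 (finishes day 6), job 2 can start at day 6 and finishes at day 12.
After job 2 (finishes day 12), job 3 can start at day 12 and finishes at day 14.
For job 4: job 3 (finishes day 14); job 1 (finishes day 6); job 2 (finishes day 12). Taking the maximum gives a start of day 14, and it finishes at 14 + 8 = day 22.
Job 6 has to wait for job 4 (finishes day 22); job 5 (finishes day 9, plus 2-day gap → day 11). The latest of these is day 22, so job 6 runs day 22 to 22 + 8 = day 30.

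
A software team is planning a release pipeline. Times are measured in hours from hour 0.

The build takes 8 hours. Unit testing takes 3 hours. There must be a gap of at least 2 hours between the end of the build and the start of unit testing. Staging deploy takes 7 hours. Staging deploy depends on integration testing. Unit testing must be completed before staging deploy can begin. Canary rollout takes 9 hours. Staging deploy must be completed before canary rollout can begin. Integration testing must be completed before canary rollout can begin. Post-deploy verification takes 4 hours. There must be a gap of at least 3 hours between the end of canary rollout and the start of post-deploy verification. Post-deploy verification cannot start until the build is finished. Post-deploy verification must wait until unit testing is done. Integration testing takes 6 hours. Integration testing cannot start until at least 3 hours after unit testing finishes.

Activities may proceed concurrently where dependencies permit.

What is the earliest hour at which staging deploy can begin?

The build has no prerequisites, so it starts at hour 0 and finishes at hour 8.
Unit testing cannot begin until the build (finishes hour 8, plus 2-hour gap → hour 10). It runs from hour 10 to 10 + 3 = hour 13.
Integration testing waits on unit testing (finishes hour 13, plus 3-hour gap → hour 16), so it starts at hour 16 and finishes at 16 + 6 = hour 22.
Staging deploy waits on integration testing (finishes hour 22); unit testing (finishes hour 13). The latest of these is hour 22, which is the earliest staging deploy can start.

22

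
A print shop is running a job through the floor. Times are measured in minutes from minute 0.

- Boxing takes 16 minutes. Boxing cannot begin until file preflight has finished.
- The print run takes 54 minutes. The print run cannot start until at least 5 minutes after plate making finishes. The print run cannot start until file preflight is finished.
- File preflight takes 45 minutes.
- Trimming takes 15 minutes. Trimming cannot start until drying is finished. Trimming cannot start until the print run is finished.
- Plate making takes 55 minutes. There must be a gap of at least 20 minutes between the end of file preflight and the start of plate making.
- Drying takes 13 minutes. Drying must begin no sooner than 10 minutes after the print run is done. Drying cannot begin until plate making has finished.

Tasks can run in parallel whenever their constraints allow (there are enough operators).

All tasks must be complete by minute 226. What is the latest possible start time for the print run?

Trimming has no dependents, so it just needs to finish by minute 226. Starting by 226 − 15 = minute 211 achieves that.
Drying must finish before trimming (must start by minute 211). With a 13-minute duration, drying must start by 211 − 13 = minute 198.
The print run feeds drying (must start by minute 198, minus 10-minute gap → minute 188); trimming (must start by minute 211). Taking the minimum, the print run must finish by minute 188 and start by 188 − 54 = minute 134.

134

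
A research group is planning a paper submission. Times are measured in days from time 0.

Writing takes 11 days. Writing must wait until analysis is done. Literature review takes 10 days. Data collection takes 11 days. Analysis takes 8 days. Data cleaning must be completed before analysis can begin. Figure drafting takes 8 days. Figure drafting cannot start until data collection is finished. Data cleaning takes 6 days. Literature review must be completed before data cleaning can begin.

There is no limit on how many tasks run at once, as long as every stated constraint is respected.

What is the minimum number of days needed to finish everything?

Nothing blocks data collection, so it runs from day 0 to day 11.
Figure drafting waits on data collection (finishes day 11), so it starts at day 11 and finishes at 11 + 8 = day 19.
Nothing blocks literature review, so it runs from day 0 to day 10.
After literature review (finishes day 10), data cleaning can start at day 10 and finishes at day 16.
Analysis waits on data cleaning (finishes day 16), so it starts at day 16 and finishes at 16 + 8 = day 24.
Writing cannot begin until analysis (finishes day 24). It runs from day 24 to 24 + 11 = day 35.
All tasks are finished once the last one completes. Finish times: Literature review at 10, Data collection at 11, Data cleaning at 16, Analysis at 24, Figure drafting at 19, Writing at 35. The latest is day 35.

35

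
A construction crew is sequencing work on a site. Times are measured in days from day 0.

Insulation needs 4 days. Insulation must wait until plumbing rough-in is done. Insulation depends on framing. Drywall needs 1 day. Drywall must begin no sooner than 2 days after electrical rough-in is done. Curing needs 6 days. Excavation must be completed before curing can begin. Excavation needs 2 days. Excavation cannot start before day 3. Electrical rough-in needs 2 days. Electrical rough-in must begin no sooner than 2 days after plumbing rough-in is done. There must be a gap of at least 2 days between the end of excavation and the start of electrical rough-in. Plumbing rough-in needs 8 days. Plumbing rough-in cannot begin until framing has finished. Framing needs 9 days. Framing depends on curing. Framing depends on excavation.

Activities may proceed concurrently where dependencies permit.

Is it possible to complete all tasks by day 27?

No

Excavation waits on its own release at day 3, so it starts at day 3 and finishes at 3 + 2 = day 5.
Curing waits on excavation (finishes day 5), so it starts at day 5 and finishes at 5 + 6 = day 11.
For framing: curing (finishes day 11); excavation (finishes day 5). Taking the maximum gives a start of day 11, and it finishes at 11 + 9 = day 20.
Plumbing rough-in waits on framing (finishes day 20), so it starts at day 20 and finishes at 20 + 8 = day 28.
Insulation needs all of plumbing rough-in (finishes day 28); framing (finishes day 20). That puts its earliest start at day 28; it finishes at 28 + 4 = day 32.
Electrical rough-in cannot start until plumbing rough-in (finishes day 28, plus 2-day gap → day 30); excavation (finishes day 5, plus 2-day gap → day 7). The controlling bound is day 30, so electrical rough-in finishes at 30 + 2 = day 32.
After electrical rough-in (finishes day 32, plus 2-day gap → day 34), drywall can start at day 34 and finishes at day 35.
The earliest everything can be done is day 35, which is after the deadline of 27, so it is not possible.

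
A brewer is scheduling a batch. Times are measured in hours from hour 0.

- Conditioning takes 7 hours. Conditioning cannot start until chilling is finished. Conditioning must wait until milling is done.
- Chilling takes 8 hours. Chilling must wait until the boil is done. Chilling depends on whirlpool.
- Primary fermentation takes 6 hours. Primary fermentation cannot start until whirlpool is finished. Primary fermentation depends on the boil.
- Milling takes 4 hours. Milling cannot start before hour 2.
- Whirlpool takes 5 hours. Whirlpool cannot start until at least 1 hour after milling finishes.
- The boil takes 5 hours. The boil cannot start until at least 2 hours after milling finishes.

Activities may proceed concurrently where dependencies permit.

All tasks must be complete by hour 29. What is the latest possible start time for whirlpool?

Conditioning must finish by hour 29; it takes 7 hours, so it must start by 29 − 7 = hour 22.
Chilling has to be done before conditioning (must start by hour 22). That means finishing by hour 22, i.e. starting by 22 − 8 = hour 14.
Nothing follows primary fermentation; the deadline of hour 29 is its only limit. It must start by 29 − 6 = hour 23.
Whirlpool has several dependents: chilling (must start by hour 14); primary fermentation (must start by hour 23). The earliest of those limits is hour 14, so whirlpool must start by 14 − 5 = hour 9.

9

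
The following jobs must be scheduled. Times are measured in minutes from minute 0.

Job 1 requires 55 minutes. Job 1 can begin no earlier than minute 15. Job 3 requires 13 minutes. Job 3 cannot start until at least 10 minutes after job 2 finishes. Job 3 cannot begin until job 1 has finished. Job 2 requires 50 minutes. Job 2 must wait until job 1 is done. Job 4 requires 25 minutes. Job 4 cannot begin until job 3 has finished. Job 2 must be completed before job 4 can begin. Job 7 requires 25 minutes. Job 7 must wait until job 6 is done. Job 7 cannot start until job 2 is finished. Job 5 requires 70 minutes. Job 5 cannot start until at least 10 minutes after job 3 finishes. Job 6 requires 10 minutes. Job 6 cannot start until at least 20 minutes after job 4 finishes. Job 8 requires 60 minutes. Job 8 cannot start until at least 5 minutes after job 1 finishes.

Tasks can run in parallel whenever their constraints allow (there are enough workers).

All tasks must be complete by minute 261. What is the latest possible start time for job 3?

168

Job 7 must finish by minute 261; it takes 25 minutes, so it must start by 261 − 25 = minute 236.
Job 6 feeds into job 7 (must start by minute 236); so job 6 must finish by minute 236 and therefore start by minute 226.
Since job 6 (must start by minute 226, minus 20-minute gap → minute 206) depends on it, job 4 must finish by minute 206. Backing off its 25-minute duration gives a latest start of minute 181.
Nothing follows job 5; the deadline of minute 261 is its only limit. It must start by 261 − 70 = minute 191.
Job 3 feeds job 4 (must start by minute 181); job 5 (must start by minute 191, minus 10-minute gap → minute 181). Taking the minimum, job 3 must finish by minute 181 and start by 181 − 13 = minute 168.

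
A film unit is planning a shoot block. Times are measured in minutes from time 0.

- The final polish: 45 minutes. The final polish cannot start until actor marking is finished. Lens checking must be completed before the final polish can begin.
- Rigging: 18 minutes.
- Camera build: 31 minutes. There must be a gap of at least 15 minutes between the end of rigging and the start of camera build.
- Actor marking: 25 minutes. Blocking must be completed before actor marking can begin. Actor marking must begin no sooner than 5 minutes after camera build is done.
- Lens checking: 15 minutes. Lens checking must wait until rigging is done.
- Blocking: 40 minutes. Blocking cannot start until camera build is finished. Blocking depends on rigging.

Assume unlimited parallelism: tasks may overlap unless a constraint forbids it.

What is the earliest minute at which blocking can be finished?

104

Rigging has no prerequisites, so it starts at minute 0 and finishes at minute 18.
After rigging (finishes minute 18, plus 15-minute gap → minute 33), camera build can start at minute 33 and finishes at minute 64.
For blocking: camera build (finishes minute 64); rigging (finishes minute 18). Taking the maximum gives a start of minute 64, and it finishes at 64 + 40 = minute 104.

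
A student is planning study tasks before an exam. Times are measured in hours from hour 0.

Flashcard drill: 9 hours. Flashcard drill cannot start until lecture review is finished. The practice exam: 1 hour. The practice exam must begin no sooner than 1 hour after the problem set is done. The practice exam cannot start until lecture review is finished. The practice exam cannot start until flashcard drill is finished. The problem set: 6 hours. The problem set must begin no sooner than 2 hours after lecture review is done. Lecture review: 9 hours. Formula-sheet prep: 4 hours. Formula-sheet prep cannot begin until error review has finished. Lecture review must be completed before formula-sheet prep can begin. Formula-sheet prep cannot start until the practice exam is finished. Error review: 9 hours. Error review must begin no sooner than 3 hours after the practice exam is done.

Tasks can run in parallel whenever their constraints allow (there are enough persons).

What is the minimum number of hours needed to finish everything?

Nothing blocks lecture review, so it runs from hour 0 to hour 9.
Flashcard drill cannot begin until lecture review (finishes hour 9). It runs from hour 9 to 9 + 9 = hour 18.
The problem set waits on lecture review (finishes hour 9, plus 2-hour gap → hour 11), so it starts at hour 11 and finishes at 11 + 6 = hour 17.
The practice exam needs all of the problem set (finishes hour 17, plus 1-hour gap → hour 18); lecture review (finishes hour 9); flashcard drill (finishes hour 18). That puts its earliest start at hour 18; it finishes at 18 + 1 = hour 19.
After the practice exam (finishes hour 19, plus 3-hour gap → hour 22), error review can start at hour 22 and finishes at hour 31.
Formula-sheet prep needs all of error review (finishes hour 31); lecture review (finishes hour 9); the practice exam (finishes hour 19). That puts its earliest start at hour 31; it finishes at 31 + 4 = hour 35.
All tasks are finished once the last one completes. Finish times: Lecture review at 9, The problem set at 17, Flashcard drill at 18, The practice exam at 19, Error review at 31, Formula-sheet prep at 35. The latest is hour 35.

35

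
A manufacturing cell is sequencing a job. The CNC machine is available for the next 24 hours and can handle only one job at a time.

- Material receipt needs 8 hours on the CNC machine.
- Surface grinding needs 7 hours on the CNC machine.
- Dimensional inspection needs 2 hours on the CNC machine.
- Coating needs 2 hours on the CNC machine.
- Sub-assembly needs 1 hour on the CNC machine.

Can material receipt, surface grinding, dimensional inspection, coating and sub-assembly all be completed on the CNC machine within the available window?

Yes

Running back to back, the jobs need 8 + 7 + 2 + 2 + 1 = 20 hours on the CNC machine.
Since 20 ≤ 24, they fit within the window.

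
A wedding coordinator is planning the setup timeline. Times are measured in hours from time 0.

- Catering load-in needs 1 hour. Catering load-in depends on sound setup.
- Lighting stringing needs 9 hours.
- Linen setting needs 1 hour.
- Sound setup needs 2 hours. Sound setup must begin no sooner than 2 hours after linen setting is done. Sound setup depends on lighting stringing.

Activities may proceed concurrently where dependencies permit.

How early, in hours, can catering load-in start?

11

Lighting stringing can start immediately at hour 0; it finishes at hour 9.
Linen setting has no prerequisites, so it starts at hour 0 and finishes at hour 1.
Sound setup needs all of linen setting (finishes hour 1, plus 2-hour gap → hour 3); lighting stringing (finishes hour 9). That puts its earliest start at hour 9; it finishes at 9 + 2 = hour 11.
Catering load-in waits on sound setup (finishes hour 11), so the earliest it can start is hour 11.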